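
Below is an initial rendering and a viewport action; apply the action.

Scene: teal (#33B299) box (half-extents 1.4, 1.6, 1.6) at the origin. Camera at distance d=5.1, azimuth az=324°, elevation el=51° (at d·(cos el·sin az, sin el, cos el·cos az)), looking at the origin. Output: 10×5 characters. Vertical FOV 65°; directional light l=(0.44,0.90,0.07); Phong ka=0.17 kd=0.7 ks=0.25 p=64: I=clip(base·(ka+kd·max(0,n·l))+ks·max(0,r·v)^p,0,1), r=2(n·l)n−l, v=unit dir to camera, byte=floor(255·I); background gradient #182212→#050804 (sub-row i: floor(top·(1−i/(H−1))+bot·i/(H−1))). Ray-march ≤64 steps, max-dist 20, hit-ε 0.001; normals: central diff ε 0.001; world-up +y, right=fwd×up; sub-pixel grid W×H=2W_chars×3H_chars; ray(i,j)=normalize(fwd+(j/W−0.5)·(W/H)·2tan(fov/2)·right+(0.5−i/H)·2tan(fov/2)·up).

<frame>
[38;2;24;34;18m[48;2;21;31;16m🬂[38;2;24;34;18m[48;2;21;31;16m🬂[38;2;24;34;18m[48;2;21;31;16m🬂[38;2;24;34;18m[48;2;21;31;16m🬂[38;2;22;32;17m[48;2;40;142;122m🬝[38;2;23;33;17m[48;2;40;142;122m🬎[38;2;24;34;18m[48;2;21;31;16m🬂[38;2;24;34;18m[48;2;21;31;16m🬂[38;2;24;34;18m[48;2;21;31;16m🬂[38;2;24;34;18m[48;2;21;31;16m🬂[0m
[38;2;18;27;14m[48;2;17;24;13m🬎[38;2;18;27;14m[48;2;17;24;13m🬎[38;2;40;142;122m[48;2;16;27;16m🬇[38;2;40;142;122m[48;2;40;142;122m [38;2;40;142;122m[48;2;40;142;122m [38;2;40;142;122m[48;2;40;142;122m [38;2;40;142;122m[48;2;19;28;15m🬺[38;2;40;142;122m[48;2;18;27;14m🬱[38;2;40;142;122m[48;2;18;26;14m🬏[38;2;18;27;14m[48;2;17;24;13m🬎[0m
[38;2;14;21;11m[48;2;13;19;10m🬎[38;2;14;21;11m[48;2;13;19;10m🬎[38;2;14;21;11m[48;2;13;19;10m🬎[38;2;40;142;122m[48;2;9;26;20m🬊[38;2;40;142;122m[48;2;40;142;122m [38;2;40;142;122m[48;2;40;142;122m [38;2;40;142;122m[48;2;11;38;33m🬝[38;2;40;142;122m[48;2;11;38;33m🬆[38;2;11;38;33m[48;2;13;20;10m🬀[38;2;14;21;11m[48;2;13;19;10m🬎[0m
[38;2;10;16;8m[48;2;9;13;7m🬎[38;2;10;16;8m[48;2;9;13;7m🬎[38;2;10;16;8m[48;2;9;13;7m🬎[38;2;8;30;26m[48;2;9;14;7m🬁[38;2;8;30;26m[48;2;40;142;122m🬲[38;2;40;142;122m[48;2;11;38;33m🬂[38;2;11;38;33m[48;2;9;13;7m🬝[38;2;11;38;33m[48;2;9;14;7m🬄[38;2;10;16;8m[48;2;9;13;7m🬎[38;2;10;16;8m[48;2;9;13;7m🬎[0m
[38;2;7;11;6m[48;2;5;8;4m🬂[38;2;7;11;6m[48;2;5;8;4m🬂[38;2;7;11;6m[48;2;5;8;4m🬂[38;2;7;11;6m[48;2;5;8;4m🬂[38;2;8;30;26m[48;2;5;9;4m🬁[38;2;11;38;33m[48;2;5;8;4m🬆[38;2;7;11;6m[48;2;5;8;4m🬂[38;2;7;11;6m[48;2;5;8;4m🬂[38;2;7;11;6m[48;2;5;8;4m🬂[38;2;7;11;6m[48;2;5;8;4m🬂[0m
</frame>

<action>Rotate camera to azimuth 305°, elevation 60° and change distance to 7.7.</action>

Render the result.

<frame>
[38;2;24;34;18m[48;2;21;31;16m🬂[38;2;24;34;18m[48;2;21;31;16m🬂[38;2;24;34;18m[48;2;21;31;16m🬂[38;2;24;34;18m[48;2;21;31;16m🬂[38;2;24;34;18m[48;2;21;31;16m🬂[38;2;24;34;18m[48;2;21;31;16m🬂[38;2;24;34;18m[48;2;21;31;16m🬂[38;2;24;34;18m[48;2;21;31;16m🬂[38;2;24;34;18m[48;2;21;31;16m🬂[38;2;24;34;18m[48;2;21;31;16m🬂[0m
[38;2;18;27;14m[48;2;17;24;13m🬎[38;2;18;27;14m[48;2;17;24;13m🬎[38;2;18;27;14m[48;2;17;24;13m🬎[38;2;18;27;14m[48;2;17;24;13m🬎[38;2;18;27;14m[48;2;40;142;122m🬆[38;2;40;142;122m[48;2;18;27;14m🬱[38;2;41;142;122m[48;2;18;26;14m🬏[38;2;18;27;14m[48;2;17;24;13m🬎[38;2;18;27;14m[48;2;17;24;13m🬎[38;2;18;27;14m[48;2;17;24;13m🬎[0m
[38;2;14;21;11m[48;2;13;19;10m🬎[38;2;14;21;11m[48;2;13;19;10m🬎[38;2;14;21;11m[48;2;13;19;10m🬎[38;2;40;142;122m[48;2;12;23;14m🬉[38;2;8;30;26m[48;2;40;142;122m🬏[38;2;41;143;123m[48;2;49;150;130m🬝[38;2;50;151;131m[48;2;12;28;21m🬕[38;2;14;21;11m[48;2;13;19;10m🬎[38;2;14;21;11m[48;2;13;19;10m🬎[38;2;14;21;11m[48;2;13;19;10m🬎[0m
[38;2;10;16;8m[48;2;9;13;7m🬎[38;2;10;16;8m[48;2;9;13;7m🬎[38;2;10;16;8m[48;2;9;13;7m🬎[38;2;10;16;8m[48;2;9;13;7m🬎[38;2;8;30;26m[48;2;9;13;7m🬊[38;2;54;156;136m[48;2;8;23;18m🬁[38;2;11;38;33m[48;2;9;14;7m🬀[38;2;10;16;8m[48;2;9;13;7m🬎[38;2;10;16;8m[48;2;9;13;7m🬎[38;2;10;16;8m[48;2;9;13;7m🬎[0m
[38;2;7;11;6m[48;2;5;8;4m🬂[38;2;7;11;6m[48;2;5;8;4m🬂[38;2;7;11;6m[48;2;5;8;4m🬂[38;2;7;11;6m[48;2;5;8;4m🬂[38;2;7;11;6m[48;2;5;8;4m🬂[38;2;7;11;6m[48;2;5;8;4m🬂[38;2;7;11;6m[48;2;5;8;4m🬂[38;2;7;11;6m[48;2;5;8;4m🬂[38;2;7;11;6m[48;2;5;8;4m🬂[38;2;7;11;6m[48;2;5;8;4m🬂[0m
</frame>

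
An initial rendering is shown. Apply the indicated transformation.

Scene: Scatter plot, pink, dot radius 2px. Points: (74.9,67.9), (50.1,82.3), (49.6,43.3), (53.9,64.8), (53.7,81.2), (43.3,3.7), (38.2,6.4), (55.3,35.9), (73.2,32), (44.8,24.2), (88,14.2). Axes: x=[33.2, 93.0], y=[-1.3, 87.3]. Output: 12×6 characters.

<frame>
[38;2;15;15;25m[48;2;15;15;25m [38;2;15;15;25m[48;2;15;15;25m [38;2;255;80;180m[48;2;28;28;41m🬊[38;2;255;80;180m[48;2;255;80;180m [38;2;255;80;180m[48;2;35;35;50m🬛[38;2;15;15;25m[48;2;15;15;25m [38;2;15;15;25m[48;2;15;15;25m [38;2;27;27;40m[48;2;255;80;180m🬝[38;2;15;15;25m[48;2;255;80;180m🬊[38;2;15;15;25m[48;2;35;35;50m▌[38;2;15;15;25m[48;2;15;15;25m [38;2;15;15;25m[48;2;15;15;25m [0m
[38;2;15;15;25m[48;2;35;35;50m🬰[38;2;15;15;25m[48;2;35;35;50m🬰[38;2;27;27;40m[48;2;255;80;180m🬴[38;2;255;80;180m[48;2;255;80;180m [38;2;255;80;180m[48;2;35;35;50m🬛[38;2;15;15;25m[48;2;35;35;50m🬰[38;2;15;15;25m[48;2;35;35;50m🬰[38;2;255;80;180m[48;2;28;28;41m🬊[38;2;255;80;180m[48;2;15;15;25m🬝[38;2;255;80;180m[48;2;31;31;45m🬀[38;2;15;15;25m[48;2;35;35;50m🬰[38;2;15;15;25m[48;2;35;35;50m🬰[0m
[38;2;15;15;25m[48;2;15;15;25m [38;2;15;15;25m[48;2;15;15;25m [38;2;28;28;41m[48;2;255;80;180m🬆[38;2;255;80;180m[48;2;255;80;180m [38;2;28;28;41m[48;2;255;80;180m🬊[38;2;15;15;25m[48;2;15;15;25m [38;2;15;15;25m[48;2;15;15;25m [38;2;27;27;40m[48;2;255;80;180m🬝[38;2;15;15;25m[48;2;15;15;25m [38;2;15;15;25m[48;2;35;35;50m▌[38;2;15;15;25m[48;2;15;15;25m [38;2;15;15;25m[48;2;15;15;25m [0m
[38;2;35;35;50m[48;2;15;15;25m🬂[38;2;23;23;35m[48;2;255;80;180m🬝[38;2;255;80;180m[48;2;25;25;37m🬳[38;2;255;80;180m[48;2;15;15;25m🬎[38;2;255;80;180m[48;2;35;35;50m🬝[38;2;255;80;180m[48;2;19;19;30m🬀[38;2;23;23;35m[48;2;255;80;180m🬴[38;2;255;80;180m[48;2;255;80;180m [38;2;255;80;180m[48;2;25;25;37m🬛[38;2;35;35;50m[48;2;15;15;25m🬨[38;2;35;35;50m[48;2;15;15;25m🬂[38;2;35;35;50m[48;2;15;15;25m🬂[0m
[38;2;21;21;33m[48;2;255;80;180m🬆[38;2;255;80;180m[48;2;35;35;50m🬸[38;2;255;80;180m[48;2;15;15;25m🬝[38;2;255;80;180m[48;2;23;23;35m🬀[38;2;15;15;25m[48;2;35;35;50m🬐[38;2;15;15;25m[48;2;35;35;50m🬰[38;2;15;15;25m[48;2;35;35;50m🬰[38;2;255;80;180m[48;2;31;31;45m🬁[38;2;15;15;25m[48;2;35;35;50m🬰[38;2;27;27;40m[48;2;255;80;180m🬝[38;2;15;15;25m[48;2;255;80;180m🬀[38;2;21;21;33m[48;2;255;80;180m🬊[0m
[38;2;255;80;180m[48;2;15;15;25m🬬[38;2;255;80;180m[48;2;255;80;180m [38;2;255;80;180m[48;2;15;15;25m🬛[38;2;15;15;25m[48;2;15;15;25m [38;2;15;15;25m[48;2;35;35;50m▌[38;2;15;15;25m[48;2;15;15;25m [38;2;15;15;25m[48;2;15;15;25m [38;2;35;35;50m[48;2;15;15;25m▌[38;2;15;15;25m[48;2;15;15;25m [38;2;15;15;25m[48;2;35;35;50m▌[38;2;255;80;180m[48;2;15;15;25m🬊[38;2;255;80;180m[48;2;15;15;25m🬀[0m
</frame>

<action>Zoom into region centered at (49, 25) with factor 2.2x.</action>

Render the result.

<frame>
[38;2;15;15;25m[48;2;15;15;25m [38;2;15;15;25m[48;2;15;15;25m [38;2;35;35;50m[48;2;15;15;25m▌[38;2;15;15;25m[48;2;15;15;25m [38;2;15;15;25m[48;2;35;35;50m▌[38;2;255;80;180m[48;2;15;15;25m🬊[38;2;255;80;180m[48;2;15;15;25m🬝[38;2;255;80;180m[48;2;25;25;37m🬟[38;2;15;15;25m[48;2;255;80;180m🬊[38;2;15;15;25m[48;2;35;35;50m▌[38;2;15;15;25m[48;2;15;15;25m [38;2;15;15;25m[48;2;15;15;25m [0m
[38;2;15;15;25m[48;2;35;35;50m🬰[38;2;15;15;25m[48;2;35;35;50m🬰[38;2;35;35;50m[48;2;15;15;25m🬛[38;2;15;15;25m[48;2;35;35;50m🬰[38;2;15;15;25m[48;2;35;35;50m🬐[38;2;15;15;25m[48;2;35;35;50m🬰[38;2;15;15;25m[48;2;35;35;50m🬰[38;2;255;80;180m[48;2;28;28;41m🬊[38;2;255;80;180m[48;2;15;15;25m🬝[38;2;255;80;180m[48;2;31;31;45m🬀[38;2;15;15;25m[48;2;35;35;50m🬰[38;2;15;15;25m[48;2;35;35;50m🬰[0m
[38;2;15;15;25m[48;2;15;15;25m [38;2;15;15;25m[48;2;15;15;25m [38;2;27;27;40m[48;2;255;80;180m🬝[38;2;15;15;25m[48;2;255;80;180m🬀[38;2;28;28;41m[48;2;255;80;180m🬊[38;2;15;15;25m[48;2;15;15;25m [38;2;15;15;25m[48;2;15;15;25m [38;2;35;35;50m[48;2;15;15;25m▌[38;2;15;15;25m[48;2;15;15;25m [38;2;15;15;25m[48;2;35;35;50m▌[38;2;15;15;25m[48;2;15;15;25m [38;2;15;15;25m[48;2;15;15;25m [0m
[38;2;35;35;50m[48;2;15;15;25m🬂[38;2;35;35;50m[48;2;15;15;25m🬂[38;2;35;35;50m[48;2;15;15;25m🬕[38;2;255;80;180m[48;2;15;15;25m🬊[38;2;255;80;180m[48;2;27;27;40m🬀[38;2;35;35;50m[48;2;15;15;25m🬂[38;2;35;35;50m[48;2;15;15;25m🬂[38;2;35;35;50m[48;2;15;15;25m🬕[38;2;35;35;50m[48;2;15;15;25m🬂[38;2;35;35;50m[48;2;15;15;25m🬨[38;2;35;35;50m[48;2;15;15;25m🬂[38;2;35;35;50m[48;2;15;15;25m🬂[0m
[38;2;15;15;25m[48;2;35;35;50m🬰[38;2;23;23;35m[48;2;255;80;180m🬬[38;2;35;35;50m[48;2;15;15;25m🬛[38;2;15;15;25m[48;2;35;35;50m🬰[38;2;15;15;25m[48;2;35;35;50m🬐[38;2;15;15;25m[48;2;35;35;50m🬰[38;2;15;15;25m[48;2;35;35;50m🬰[38;2;35;35;50m[48;2;15;15;25m🬛[38;2;15;15;25m[48;2;35;35;50m🬰[38;2;15;15;25m[48;2;35;35;50m🬐[38;2;15;15;25m[48;2;35;35;50m🬰[38;2;15;15;25m[48;2;35;35;50m🬰[0m
[38;2;15;15;25m[48;2;255;80;180m🬐[38;2;255;80;180m[48;2;255;80;180m [38;2;25;25;37m[48;2;255;80;180m🬂[38;2;255;80;180m[48;2;15;15;25m🬺[38;2;27;27;40m[48;2;255;80;180m🬬[38;2;15;15;25m[48;2;15;15;25m [38;2;15;15;25m[48;2;15;15;25m [38;2;35;35;50m[48;2;15;15;25m▌[38;2;15;15;25m[48;2;15;15;25m [38;2;15;15;25m[48;2;35;35;50m▌[38;2;15;15;25m[48;2;15;15;25m [38;2;15;15;25m[48;2;15;15;25m [0m
</frame>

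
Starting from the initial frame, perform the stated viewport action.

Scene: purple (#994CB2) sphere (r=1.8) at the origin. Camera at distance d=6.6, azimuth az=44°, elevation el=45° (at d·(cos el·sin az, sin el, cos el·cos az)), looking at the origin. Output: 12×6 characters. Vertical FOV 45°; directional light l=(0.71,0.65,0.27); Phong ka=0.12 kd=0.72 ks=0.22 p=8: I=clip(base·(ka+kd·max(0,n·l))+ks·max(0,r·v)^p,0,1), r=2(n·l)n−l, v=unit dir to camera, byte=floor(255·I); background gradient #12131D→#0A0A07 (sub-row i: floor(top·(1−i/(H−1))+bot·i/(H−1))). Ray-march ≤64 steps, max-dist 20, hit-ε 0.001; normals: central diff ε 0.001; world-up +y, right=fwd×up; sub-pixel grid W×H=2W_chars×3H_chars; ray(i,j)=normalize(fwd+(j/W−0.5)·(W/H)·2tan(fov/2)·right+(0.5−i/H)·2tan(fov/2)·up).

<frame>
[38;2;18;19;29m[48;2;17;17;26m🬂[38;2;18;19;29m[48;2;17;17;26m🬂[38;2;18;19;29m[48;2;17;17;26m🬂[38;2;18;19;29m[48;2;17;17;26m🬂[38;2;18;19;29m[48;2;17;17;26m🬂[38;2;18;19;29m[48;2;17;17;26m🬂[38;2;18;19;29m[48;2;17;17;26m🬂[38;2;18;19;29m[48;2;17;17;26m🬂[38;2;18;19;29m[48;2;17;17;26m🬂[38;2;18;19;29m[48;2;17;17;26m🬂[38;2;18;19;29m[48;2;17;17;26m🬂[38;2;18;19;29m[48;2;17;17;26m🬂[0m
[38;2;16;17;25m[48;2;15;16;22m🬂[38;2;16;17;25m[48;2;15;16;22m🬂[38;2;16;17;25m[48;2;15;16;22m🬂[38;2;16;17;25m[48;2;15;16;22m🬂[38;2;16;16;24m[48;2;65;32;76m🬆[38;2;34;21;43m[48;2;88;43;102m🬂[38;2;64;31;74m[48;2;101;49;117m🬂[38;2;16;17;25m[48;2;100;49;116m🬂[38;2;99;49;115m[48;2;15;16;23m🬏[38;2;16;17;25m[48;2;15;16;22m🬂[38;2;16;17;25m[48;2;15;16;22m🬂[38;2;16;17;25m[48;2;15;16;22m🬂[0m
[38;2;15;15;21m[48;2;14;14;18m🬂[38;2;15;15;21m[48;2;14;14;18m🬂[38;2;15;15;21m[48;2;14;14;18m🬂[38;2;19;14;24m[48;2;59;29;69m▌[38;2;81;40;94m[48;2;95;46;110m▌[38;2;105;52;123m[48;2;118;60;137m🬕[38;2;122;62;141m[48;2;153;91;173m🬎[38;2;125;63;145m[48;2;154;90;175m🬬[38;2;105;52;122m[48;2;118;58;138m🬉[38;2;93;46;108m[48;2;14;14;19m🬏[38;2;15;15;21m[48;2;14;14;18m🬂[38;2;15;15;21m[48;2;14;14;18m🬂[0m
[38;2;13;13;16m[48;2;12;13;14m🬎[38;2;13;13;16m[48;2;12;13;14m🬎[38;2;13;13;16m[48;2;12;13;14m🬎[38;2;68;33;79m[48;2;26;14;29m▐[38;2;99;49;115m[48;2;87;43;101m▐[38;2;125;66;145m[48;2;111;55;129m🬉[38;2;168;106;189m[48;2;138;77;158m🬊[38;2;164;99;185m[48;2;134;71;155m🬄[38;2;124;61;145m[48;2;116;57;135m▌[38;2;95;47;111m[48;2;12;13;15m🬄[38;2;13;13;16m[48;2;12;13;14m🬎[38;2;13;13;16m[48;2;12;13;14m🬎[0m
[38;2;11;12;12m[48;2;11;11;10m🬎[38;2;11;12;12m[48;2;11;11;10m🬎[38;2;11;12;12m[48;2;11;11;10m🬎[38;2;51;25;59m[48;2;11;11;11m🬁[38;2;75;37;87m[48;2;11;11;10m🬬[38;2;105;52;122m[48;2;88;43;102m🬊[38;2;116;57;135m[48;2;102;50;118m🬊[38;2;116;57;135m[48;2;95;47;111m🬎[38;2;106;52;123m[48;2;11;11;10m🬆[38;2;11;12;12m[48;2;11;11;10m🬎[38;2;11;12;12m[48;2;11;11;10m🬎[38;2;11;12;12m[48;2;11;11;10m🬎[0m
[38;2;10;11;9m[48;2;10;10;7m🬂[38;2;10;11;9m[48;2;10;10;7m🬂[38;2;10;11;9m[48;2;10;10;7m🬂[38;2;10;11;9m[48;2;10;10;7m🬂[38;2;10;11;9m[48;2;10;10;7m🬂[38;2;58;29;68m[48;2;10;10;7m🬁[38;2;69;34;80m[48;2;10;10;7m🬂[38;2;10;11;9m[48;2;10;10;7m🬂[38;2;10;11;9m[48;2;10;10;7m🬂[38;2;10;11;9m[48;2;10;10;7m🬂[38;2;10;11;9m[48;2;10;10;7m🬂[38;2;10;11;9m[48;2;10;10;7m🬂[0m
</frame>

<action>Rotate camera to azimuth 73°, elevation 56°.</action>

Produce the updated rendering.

<frame>
[38;2;18;19;29m[48;2;17;17;26m🬂[38;2;18;19;29m[48;2;17;17;26m🬂[38;2;18;19;29m[48;2;17;17;26m🬂[38;2;18;19;29m[48;2;17;17;26m🬂[38;2;18;19;29m[48;2;17;17;26m🬂[38;2;18;19;29m[48;2;17;17;26m🬂[38;2;18;19;29m[48;2;17;17;26m🬂[38;2;18;19;29m[48;2;17;17;26m🬂[38;2;18;19;29m[48;2;17;17;26m🬂[38;2;18;19;29m[48;2;17;17;26m🬂[38;2;18;19;29m[48;2;17;17;26m🬂[38;2;18;19;29m[48;2;17;17;26m🬂[0m
[38;2;16;17;25m[48;2;15;16;22m🬂[38;2;16;17;25m[48;2;15;16;22m🬂[38;2;16;17;25m[48;2;15;16;22m🬂[38;2;16;17;25m[48;2;15;16;22m🬂[38;2;16;16;24m[48;2;69;34;81m🬆[38;2;26;17;34m[48;2;82;40;95m🬂[38;2;38;19;45m[48;2;84;41;97m🬂[38;2;28;20;37m[48;2;77;38;90m🬊[38;2;62;31;73m[48;2;15;16;23m🬏[38;2;16;17;25m[48;2;15;16;22m🬂[38;2;16;17;25m[48;2;15;16;22m🬂[38;2;16;17;25m[48;2;15;16;22m🬂[0m
[38;2;15;15;21m[48;2;14;14;18m🬂[38;2;15;15;21m[48;2;14;14;18m🬂[38;2;15;15;21m[48;2;14;14;18m🬂[38;2;14;15;20m[48;2;77;38;90m🬄[38;2;94;46;110m[48;2;109;54;126m🬆[38;2;108;53;126m[48;2;126;66;145m🬎[38;2;109;54;126m[48;2;130;70;150m🬎[38;2;98;48;114m[48;2;111;55;129m🬊[38;2;68;33;79m[48;2;90;44;105m🬉[38;2;52;26;61m[48;2;14;14;19m🬏[38;2;15;15;21m[48;2;14;14;18m🬂[38;2;15;15;21m[48;2;14;14;18m🬂[0m
[38;2;13;13;16m[48;2;12;13;14m🬎[38;2;13;13;16m[48;2;12;13;14m🬎[38;2;13;13;16m[48;2;12;13;14m🬎[38;2;89;44;104m[48;2;12;13;14m🬬[38;2;113;55;132m[48;2;121;61;141m▌[38;2;136;74;157m[48;2;161;97;182m▌[38;2;173;110;194m[48;2;155;91;175m🬄[38;2;116;57;135m[48;2;128;67;148m▐[38;2;93;46;108m[48;2;107;53;125m▐[38;2;62;30;72m[48;2;12;13;15m🬄[38;2;13;13;16m[48;2;12;13;14m🬎[38;2;13;13;16m[48;2;12;13;14m🬎[0m
[38;2;11;12;12m[48;2;11;11;10m🬎[38;2;11;12;12m[48;2;11;11;10m🬎[38;2;11;12;12m[48;2;11;11;10m🬎[38;2;92;46;108m[48;2;11;11;11m🬁[38;2;109;53;127m[48;2;11;11;10m🬬[38;2;127;64;148m[48;2;115;57;134m🬊[38;2;133;69;154m[48;2;119;58;138m🬂[38;2;116;57;135m[48;2;100;50;117m🬎[38;2;94;47;110m[48;2;11;11;10m🬆[38;2;11;12;12m[48;2;11;11;10m🬎[38;2;11;12;12m[48;2;11;11;10m🬎[38;2;11;12;12m[48;2;11;11;10m🬎[0m
[38;2;10;11;9m[48;2;10;10;7m🬂[38;2;10;11;9m[48;2;10;10;7m🬂[38;2;10;11;9m[48;2;10;10;7m🬂[38;2;10;11;9m[48;2;10;10;7m🬂[38;2;10;11;9m[48;2;10;10;7m🬂[38;2;89;44;103m[48;2;10;10;7m🬁[38;2;90;44;105m[48;2;10;10;7m🬂[38;2;10;11;9m[48;2;10;10;7m🬂[38;2;10;11;9m[48;2;10;10;7m🬂[38;2;10;11;9m[48;2;10;10;7m🬂[38;2;10;11;9m[48;2;10;10;7m🬂[38;2;10;11;9m[48;2;10;10;7m🬂[0m
</frame>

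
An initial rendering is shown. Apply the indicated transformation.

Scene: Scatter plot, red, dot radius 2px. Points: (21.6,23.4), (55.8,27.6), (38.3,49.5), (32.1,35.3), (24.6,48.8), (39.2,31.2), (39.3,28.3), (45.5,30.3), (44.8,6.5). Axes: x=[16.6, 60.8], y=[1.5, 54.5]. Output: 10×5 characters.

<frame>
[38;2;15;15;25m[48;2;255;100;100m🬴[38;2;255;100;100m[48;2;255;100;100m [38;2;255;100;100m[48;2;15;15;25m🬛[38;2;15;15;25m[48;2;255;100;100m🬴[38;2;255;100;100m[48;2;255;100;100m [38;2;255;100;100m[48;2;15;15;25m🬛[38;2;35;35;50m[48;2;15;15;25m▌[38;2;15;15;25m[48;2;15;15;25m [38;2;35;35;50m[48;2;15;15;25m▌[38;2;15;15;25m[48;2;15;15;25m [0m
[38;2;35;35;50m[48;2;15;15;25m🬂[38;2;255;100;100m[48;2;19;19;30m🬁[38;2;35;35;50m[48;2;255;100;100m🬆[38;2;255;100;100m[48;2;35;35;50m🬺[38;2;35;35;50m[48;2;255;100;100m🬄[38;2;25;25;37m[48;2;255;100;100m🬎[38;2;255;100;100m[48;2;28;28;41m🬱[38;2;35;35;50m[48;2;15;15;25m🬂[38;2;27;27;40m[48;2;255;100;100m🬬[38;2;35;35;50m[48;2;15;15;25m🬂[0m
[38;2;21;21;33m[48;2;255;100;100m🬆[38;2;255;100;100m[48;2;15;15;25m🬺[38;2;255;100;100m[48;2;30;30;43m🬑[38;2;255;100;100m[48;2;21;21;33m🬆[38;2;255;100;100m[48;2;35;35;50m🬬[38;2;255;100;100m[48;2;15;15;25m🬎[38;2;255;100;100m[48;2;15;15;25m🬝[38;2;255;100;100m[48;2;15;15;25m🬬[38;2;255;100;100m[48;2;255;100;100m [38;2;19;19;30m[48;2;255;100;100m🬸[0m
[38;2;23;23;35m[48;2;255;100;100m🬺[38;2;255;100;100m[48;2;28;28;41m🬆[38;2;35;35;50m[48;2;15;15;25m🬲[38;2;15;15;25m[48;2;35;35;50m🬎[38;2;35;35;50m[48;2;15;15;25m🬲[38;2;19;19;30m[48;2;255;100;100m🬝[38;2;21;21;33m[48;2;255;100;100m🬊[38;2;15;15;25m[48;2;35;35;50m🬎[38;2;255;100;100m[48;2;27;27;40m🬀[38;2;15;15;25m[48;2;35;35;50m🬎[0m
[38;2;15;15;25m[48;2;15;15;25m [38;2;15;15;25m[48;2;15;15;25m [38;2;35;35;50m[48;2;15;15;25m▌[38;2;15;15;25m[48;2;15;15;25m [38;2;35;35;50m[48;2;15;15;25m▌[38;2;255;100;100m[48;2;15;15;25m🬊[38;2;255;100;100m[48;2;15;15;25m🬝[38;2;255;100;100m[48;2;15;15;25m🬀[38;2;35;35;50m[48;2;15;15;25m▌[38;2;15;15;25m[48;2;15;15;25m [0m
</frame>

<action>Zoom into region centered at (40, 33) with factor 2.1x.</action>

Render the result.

<frame>
[38;2;15;15;25m[48;2;15;15;25m [38;2;15;15;25m[48;2;15;15;25m [38;2;35;35;50m[48;2;15;15;25m▌[38;2;15;15;25m[48;2;15;15;25m [38;2;35;35;50m[48;2;15;15;25m▌[38;2;15;15;25m[48;2;15;15;25m [38;2;35;35;50m[48;2;15;15;25m▌[38;2;15;15;25m[48;2;15;15;25m [38;2;35;35;50m[48;2;15;15;25m▌[38;2;15;15;25m[48;2;15;15;25m [0m
[38;2;28;28;41m[48;2;255;100;100m🬆[38;2;255;100;100m[48;2;35;35;50m🬺[38;2;27;27;40m[48;2;255;100;100m🬬[38;2;35;35;50m[48;2;15;15;25m🬂[38;2;27;27;40m[48;2;255;100;100m🬬[38;2;35;35;50m[48;2;15;15;25m🬂[38;2;35;35;50m[48;2;15;15;25m🬕[38;2;35;35;50m[48;2;15;15;25m🬂[38;2;35;35;50m[48;2;15;15;25m🬕[38;2;35;35;50m[48;2;15;15;25m🬂[0m
[38;2;23;23;35m[48;2;255;100;100m🬺[38;2;255;100;100m[48;2;21;21;33m🬆[38;2;35;35;50m[48;2;15;15;25m🬛[38;2;15;15;25m[48;2;255;100;100m🬐[38;2;255;100;100m[48;2;255;100;100m [38;2;19;19;30m[48;2;255;100;100m🬸[38;2;28;28;41m[48;2;255;100;100m🬆[38;2;255;100;100m[48;2;15;15;25m🬺[38;2;27;27;40m[48;2;255;100;100m🬬[38;2;15;15;25m[48;2;35;35;50m🬰[0m
[38;2;15;15;25m[48;2;35;35;50m🬎[38;2;15;15;25m[48;2;35;35;50m🬎[38;2;35;35;50m[48;2;15;15;25m🬲[38;2;255;100;100m[48;2;28;28;41m🬊[38;2;255;100;100m[48;2;35;35;50m🬝[38;2;255;100;100m[48;2;23;23;35m🬀[38;2;255;100;100m[48;2;31;31;45m🬁[38;2;255;100;100m[48;2;28;28;41m🬆[38;2;35;35;50m[48;2;15;15;25m🬲[38;2;15;15;25m[48;2;35;35;50m🬎[0m
[38;2;15;15;25m[48;2;15;15;25m [38;2;15;15;25m[48;2;15;15;25m [38;2;35;35;50m[48;2;15;15;25m▌[38;2;15;15;25m[48;2;15;15;25m [38;2;35;35;50m[48;2;15;15;25m▌[38;2;15;15;25m[48;2;15;15;25m [38;2;35;35;50m[48;2;15;15;25m▌[38;2;15;15;25m[48;2;15;15;25m [38;2;35;35;50m[48;2;15;15;25m▌[38;2;15;15;25m[48;2;15;15;25m [0m
</frame>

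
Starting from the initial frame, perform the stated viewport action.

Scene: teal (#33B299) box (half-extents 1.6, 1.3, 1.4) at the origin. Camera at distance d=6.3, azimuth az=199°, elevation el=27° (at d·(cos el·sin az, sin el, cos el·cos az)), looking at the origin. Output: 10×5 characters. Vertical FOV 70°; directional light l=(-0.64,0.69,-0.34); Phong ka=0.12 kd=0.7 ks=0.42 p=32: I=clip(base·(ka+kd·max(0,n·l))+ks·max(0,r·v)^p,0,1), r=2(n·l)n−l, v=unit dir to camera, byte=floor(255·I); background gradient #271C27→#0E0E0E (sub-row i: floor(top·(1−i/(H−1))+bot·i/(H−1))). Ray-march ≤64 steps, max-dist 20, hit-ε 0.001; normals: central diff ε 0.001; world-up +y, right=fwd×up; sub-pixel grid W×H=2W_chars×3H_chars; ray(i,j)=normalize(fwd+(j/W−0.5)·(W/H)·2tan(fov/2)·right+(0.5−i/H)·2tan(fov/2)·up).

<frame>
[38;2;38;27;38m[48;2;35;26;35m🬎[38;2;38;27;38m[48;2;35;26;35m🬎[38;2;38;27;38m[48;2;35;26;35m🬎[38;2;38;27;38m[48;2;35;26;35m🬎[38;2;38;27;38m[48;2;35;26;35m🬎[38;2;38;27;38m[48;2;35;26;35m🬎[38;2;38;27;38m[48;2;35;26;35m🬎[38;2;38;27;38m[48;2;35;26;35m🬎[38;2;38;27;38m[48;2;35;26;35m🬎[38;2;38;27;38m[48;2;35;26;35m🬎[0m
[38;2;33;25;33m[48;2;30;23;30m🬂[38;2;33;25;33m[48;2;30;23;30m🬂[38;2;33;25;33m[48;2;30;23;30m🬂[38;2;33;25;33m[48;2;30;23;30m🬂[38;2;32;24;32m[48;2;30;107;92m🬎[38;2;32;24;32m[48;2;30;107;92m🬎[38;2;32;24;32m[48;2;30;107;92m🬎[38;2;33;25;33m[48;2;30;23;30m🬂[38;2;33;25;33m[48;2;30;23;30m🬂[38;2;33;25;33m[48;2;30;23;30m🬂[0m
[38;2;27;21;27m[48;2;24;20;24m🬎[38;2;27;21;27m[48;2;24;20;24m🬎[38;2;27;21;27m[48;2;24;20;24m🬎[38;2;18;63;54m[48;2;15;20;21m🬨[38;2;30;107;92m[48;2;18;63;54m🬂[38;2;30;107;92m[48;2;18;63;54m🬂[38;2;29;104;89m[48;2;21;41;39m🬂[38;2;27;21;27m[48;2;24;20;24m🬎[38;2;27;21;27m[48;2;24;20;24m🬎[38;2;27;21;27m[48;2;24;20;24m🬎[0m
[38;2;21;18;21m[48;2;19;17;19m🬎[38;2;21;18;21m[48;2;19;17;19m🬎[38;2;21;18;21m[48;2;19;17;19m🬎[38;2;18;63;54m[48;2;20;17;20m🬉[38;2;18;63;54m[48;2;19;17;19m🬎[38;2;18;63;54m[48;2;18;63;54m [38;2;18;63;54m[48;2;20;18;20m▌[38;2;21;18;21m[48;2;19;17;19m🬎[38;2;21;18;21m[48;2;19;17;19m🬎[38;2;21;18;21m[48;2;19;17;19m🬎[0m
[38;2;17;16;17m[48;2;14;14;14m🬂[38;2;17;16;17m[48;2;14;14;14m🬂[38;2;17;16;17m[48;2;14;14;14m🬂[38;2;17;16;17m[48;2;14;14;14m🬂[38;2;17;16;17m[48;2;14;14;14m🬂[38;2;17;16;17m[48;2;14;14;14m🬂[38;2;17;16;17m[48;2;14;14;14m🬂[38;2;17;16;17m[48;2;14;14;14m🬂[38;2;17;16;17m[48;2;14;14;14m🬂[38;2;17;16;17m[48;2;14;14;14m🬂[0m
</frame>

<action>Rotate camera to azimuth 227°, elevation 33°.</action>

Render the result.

<frame>
[38;2;38;27;38m[48;2;35;26;35m🬎[38;2;38;27;38m[48;2;35;26;35m🬎[38;2;38;27;38m[48;2;35;26;35m🬎[38;2;38;27;38m[48;2;35;26;35m🬎[38;2;38;27;38m[48;2;35;26;35m🬎[38;2;38;27;38m[48;2;35;26;35m🬎[38;2;38;27;38m[48;2;35;26;35m🬎[38;2;38;27;38m[48;2;35;26;35m🬎[38;2;38;27;38m[48;2;35;26;35m🬎[38;2;38;27;38m[48;2;35;26;35m🬎[0m
[38;2;33;25;33m[48;2;30;23;30m🬂[38;2;33;25;33m[48;2;30;23;30m🬂[38;2;33;25;33m[48;2;30;23;30m🬂[38;2;33;25;33m[48;2;30;23;30m🬂[38;2;32;24;32m[48;2;30;107;92m🬎[38;2;32;24;32m[48;2;30;107;92m🬎[38;2;30;107;92m[48;2;31;24;31m🬏[38;2;33;25;33m[48;2;30;23;30m🬂[38;2;33;25;33m[48;2;30;23;30m🬂[38;2;33;25;33m[48;2;30;23;30m🬂[0m
[38;2;27;21;27m[48;2;24;20;24m🬎[38;2;27;21;27m[48;2;24;20;24m🬎[38;2;27;21;27m[48;2;24;20;24m🬎[38;2;18;63;54m[48;2;26;21;26m▐[38;2;30;107;92m[48;2;18;63;54m🬂[38;2;29;105;90m[48;2;18;63;54m🬬[38;2;30;107;92m[48;2;28;101;86m🬂[38;2;28;101;86m[48;2;25;20;25m🬀[38;2;27;21;27m[48;2;24;20;24m🬎[38;2;27;21;27m[48;2;24;20;24m🬎[0m
[38;2;21;18;21m[48;2;19;17;19m🬎[38;2;21;18;21m[48;2;19;17;19m🬎[38;2;21;18;21m[48;2;19;17;19m🬎[38;2;18;63;54m[48;2;20;17;20m🬁[38;2;18;63;54m[48;2;19;17;19m🬬[38;2;18;63;54m[48;2;28;101;86m▌[38;2;28;101;86m[48;2;19;17;19m🬆[38;2;21;18;21m[48;2;19;17;19m🬎[38;2;21;18;21m[48;2;19;17;19m🬎[38;2;21;18;21m[48;2;19;17;19m🬎[0m
[38;2;17;16;17m[48;2;14;14;14m🬂[38;2;17;16;17m[48;2;14;14;14m🬂[38;2;17;16;17m[48;2;14;14;14m🬂[38;2;17;16;17m[48;2;14;14;14m🬂[38;2;17;16;17m[48;2;14;14;14m🬂[38;2;17;16;17m[48;2;14;14;14m🬂[38;2;17;16;17m[48;2;14;14;14m🬂[38;2;17;16;17m[48;2;14;14;14m🬂[38;2;17;16;17m[48;2;14;14;14m🬂[38;2;17;16;17m[48;2;14;14;14m🬂[0m
</frame>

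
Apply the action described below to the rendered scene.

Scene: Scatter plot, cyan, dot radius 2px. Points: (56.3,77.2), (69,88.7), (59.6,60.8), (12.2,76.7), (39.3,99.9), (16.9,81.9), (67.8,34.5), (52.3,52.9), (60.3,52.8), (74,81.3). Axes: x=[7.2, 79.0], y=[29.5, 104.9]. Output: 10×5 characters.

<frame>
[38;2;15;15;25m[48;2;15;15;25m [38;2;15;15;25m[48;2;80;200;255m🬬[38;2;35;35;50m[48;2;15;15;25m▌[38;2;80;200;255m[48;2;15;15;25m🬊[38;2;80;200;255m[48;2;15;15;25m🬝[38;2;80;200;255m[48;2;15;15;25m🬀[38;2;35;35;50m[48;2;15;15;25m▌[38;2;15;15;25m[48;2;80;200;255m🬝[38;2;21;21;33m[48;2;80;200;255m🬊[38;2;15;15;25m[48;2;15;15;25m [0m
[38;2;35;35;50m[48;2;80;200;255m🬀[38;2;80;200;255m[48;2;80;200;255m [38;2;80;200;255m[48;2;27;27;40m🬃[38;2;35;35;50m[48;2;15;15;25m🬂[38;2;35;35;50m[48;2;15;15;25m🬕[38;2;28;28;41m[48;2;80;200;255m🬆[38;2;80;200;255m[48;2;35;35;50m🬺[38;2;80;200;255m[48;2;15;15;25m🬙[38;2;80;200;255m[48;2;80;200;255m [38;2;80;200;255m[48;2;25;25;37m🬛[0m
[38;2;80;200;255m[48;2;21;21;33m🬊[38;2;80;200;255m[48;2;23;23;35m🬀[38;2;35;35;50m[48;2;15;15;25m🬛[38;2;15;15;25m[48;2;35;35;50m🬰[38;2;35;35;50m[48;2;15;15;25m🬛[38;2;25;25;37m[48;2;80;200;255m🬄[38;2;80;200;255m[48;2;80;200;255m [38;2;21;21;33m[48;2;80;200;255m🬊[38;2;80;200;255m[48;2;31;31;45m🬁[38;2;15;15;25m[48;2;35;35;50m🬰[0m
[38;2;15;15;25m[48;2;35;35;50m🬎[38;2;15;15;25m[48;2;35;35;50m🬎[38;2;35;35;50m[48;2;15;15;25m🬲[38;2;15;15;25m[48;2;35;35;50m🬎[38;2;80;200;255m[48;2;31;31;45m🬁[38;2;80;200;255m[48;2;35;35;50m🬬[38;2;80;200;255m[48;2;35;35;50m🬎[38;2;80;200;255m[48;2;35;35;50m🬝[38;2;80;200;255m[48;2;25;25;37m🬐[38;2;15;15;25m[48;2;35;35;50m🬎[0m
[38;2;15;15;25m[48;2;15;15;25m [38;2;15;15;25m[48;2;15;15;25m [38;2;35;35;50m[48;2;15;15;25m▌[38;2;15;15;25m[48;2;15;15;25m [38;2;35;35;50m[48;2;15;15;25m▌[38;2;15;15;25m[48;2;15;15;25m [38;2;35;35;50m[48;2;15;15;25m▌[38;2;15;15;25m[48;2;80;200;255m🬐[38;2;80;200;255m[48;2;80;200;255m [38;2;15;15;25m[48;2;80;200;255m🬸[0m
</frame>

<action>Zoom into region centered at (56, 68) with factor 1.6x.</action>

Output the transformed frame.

<frame>
[38;2;15;15;25m[48;2;15;15;25m [38;2;15;15;25m[48;2;15;15;25m [38;2;35;35;50m[48;2;15;15;25m▌[38;2;15;15;25m[48;2;15;15;25m [38;2;27;27;40m[48;2;80;200;255m🬝[38;2;15;15;25m[48;2;15;15;25m [38;2;80;200;255m[48;2;27;27;40m🬁[38;2;80;200;255m[48;2;15;15;25m🬬[38;2;80;200;255m[48;2;80;200;255m [38;2;15;15;25m[48;2;80;200;255m🬬[0m
[38;2;35;35;50m[48;2;15;15;25m🬂[38;2;35;35;50m[48;2;15;15;25m🬂[38;2;35;35;50m[48;2;15;15;25m🬕[38;2;23;23;35m[48;2;80;200;255m🬴[38;2;80;200;255m[48;2;80;200;255m [38;2;80;200;255m[48;2;25;25;37m🬛[38;2;35;35;50m[48;2;15;15;25m🬕[38;2;80;200;255m[48;2;19;19;30m🬁[38;2;80;200;255m[48;2;35;35;50m🬬[38;2;80;200;255m[48;2;15;15;25m🬆[0m
[38;2;15;15;25m[48;2;35;35;50m🬰[38;2;15;15;25m[48;2;35;35;50m🬰[38;2;35;35;50m[48;2;15;15;25m🬛[38;2;15;15;25m[48;2;35;35;50m🬰[38;2;80;200;255m[48;2;31;31;45m🬁[38;2;21;21;33m[48;2;80;200;255m🬆[38;2;27;27;40m[48;2;80;200;255m🬬[38;2;15;15;25m[48;2;35;35;50m🬰[38;2;35;35;50m[48;2;15;15;25m🬛[38;2;15;15;25m[48;2;35;35;50m🬰[0m
[38;2;15;15;25m[48;2;35;35;50m🬎[38;2;15;15;25m[48;2;35;35;50m🬎[38;2;27;27;40m[48;2;80;200;255m🬝[38;2;15;15;25m[48;2;80;200;255m🬀[38;2;80;200;255m[48;2;25;25;37m🬳[38;2;80;200;255m[48;2;80;200;255m [38;2;80;200;255m[48;2;15;15;25m🬴[38;2;15;15;25m[48;2;35;35;50m🬎[38;2;35;35;50m[48;2;15;15;25m🬲[38;2;15;15;25m[48;2;35;35;50m🬎[0m
[38;2;15;15;25m[48;2;15;15;25m [38;2;15;15;25m[48;2;15;15;25m [38;2;35;35;50m[48;2;15;15;25m▌[38;2;80;200;255m[48;2;15;15;25m🬊[38;2;80;200;255m[48;2;23;23;35m🬀[38;2;80;200;255m[48;2;15;15;25m🬊[38;2;80;200;255m[48;2;23;23;35m🬀[38;2;15;15;25m[48;2;15;15;25m [38;2;35;35;50m[48;2;15;15;25m▌[38;2;15;15;25m[48;2;15;15;25m [0m
</frame>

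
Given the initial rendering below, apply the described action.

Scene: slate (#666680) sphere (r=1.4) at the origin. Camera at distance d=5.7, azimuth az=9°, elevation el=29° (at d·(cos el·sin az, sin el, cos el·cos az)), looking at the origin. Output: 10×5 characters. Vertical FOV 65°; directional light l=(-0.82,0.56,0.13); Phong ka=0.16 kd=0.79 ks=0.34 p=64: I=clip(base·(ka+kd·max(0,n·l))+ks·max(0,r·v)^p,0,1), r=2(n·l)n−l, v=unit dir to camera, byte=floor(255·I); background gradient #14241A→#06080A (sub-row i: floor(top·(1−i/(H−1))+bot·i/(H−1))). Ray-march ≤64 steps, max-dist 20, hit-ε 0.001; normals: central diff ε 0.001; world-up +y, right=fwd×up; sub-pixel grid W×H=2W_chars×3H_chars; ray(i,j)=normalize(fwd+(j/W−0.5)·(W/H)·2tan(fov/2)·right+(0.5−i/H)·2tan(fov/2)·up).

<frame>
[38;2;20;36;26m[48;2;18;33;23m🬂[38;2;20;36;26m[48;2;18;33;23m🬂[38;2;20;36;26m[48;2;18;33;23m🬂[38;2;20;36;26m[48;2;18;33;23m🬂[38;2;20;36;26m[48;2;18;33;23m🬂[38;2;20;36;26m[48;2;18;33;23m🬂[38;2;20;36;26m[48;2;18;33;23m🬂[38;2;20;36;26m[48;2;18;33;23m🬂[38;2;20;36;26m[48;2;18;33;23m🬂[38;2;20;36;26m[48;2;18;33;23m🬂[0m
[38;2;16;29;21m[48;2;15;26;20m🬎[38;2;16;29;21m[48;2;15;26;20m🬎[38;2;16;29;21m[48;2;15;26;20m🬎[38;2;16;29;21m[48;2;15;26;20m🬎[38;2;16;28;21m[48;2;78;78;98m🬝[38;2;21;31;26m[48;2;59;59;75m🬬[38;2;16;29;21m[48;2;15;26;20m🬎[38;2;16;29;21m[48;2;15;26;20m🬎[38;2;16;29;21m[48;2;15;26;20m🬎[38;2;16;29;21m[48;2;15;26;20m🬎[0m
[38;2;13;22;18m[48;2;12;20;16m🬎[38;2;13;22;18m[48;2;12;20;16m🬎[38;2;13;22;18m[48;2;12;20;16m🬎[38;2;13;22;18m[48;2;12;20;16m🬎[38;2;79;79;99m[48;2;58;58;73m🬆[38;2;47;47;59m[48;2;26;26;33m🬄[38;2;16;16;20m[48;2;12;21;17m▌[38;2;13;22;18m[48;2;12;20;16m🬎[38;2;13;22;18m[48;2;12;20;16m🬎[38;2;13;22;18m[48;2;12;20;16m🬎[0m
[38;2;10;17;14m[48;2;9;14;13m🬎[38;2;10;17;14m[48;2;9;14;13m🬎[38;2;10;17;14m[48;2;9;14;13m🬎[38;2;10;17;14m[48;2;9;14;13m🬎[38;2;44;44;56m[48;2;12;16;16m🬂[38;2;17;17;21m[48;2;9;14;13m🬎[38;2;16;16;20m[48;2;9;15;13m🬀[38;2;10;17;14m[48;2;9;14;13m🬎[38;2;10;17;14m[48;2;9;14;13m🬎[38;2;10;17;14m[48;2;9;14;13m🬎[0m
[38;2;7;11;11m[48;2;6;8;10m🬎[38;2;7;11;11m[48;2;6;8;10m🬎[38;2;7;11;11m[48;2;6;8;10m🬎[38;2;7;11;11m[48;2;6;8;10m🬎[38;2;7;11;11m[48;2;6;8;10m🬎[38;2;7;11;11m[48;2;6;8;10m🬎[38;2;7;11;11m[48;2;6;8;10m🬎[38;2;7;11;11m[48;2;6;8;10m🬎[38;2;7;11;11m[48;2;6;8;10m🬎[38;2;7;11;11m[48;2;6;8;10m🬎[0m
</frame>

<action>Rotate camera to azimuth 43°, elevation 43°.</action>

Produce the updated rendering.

<frame>
[38;2;20;36;26m[48;2;18;33;23m🬂[38;2;20;36;26m[48;2;18;33;23m🬂[38;2;20;36;26m[48;2;18;33;23m🬂[38;2;20;36;26m[48;2;18;33;23m🬂[38;2;20;36;26m[48;2;18;33;23m🬂[38;2;20;36;26m[48;2;18;33;23m🬂[38;2;20;36;26m[48;2;18;33;23m🬂[38;2;20;36;26m[48;2;18;33;23m🬂[38;2;20;36;26m[48;2;18;33;23m🬂[38;2;20;36;26m[48;2;18;33;23m🬂[0m
[38;2;16;29;21m[48;2;15;26;20m🬎[38;2;16;29;21m[48;2;15;26;20m🬎[38;2;16;29;21m[48;2;15;26;20m🬎[38;2;16;29;21m[48;2;15;26;20m🬎[38;2;16;28;21m[48;2;77;77;97m🬝[38;2;16;29;21m[48;2;52;52;66m🬎[38;2;16;29;21m[48;2;15;26;20m🬎[38;2;16;29;21m[48;2;15;26;20m🬎[38;2;16;29;21m[48;2;15;26;20m🬎[38;2;16;29;21m[48;2;15;26;20m🬎[0m
[38;2;13;22;18m[48;2;12;20;16m🬎[38;2;13;22;18m[48;2;12;20;16m🬎[38;2;13;22;18m[48;2;12;20;16m🬎[38;2;13;22;18m[48;2;12;20;16m🬎[38;2;64;64;81m[48;2;36;36;45m🬆[38;2;42;42;53m[48;2;20;20;25m🬀[38;2;16;16;20m[48;2;12;21;17m▌[38;2;13;22;18m[48;2;12;20;16m🬎[38;2;13;22;18m[48;2;12;20;16m🬎[38;2;13;22;18m[48;2;12;20;16m🬎[0m
[38;2;10;17;14m[48;2;9;14;13m🬎[38;2;10;17;14m[48;2;9;14;13m🬎[38;2;10;17;14m[48;2;9;14;13m🬎[38;2;10;17;14m[48;2;9;14;13m🬎[38;2;25;25;31m[48;2;12;15;16m🬀[38;2;16;16;20m[48;2;9;14;13m🬎[38;2;16;16;20m[48;2;9;15;13m🬀[38;2;10;17;14m[48;2;9;14;13m🬎[38;2;10;17;14m[48;2;9;14;13m🬎[38;2;10;17;14m[48;2;9;14;13m🬎[0m
[38;2;7;11;11m[48;2;6;8;10m🬎[38;2;7;11;11m[48;2;6;8;10m🬎[38;2;7;11;11m[48;2;6;8;10m🬎[38;2;7;11;11m[48;2;6;8;10m🬎[38;2;7;11;11m[48;2;6;8;10m🬎[38;2;7;11;11m[48;2;6;8;10m🬎[38;2;7;11;11m[48;2;6;8;10m🬎[38;2;7;11;11m[48;2;6;8;10m🬎[38;2;7;11;11m[48;2;6;8;10m🬎[38;2;7;11;11m[48;2;6;8;10m🬎[0m
</frame>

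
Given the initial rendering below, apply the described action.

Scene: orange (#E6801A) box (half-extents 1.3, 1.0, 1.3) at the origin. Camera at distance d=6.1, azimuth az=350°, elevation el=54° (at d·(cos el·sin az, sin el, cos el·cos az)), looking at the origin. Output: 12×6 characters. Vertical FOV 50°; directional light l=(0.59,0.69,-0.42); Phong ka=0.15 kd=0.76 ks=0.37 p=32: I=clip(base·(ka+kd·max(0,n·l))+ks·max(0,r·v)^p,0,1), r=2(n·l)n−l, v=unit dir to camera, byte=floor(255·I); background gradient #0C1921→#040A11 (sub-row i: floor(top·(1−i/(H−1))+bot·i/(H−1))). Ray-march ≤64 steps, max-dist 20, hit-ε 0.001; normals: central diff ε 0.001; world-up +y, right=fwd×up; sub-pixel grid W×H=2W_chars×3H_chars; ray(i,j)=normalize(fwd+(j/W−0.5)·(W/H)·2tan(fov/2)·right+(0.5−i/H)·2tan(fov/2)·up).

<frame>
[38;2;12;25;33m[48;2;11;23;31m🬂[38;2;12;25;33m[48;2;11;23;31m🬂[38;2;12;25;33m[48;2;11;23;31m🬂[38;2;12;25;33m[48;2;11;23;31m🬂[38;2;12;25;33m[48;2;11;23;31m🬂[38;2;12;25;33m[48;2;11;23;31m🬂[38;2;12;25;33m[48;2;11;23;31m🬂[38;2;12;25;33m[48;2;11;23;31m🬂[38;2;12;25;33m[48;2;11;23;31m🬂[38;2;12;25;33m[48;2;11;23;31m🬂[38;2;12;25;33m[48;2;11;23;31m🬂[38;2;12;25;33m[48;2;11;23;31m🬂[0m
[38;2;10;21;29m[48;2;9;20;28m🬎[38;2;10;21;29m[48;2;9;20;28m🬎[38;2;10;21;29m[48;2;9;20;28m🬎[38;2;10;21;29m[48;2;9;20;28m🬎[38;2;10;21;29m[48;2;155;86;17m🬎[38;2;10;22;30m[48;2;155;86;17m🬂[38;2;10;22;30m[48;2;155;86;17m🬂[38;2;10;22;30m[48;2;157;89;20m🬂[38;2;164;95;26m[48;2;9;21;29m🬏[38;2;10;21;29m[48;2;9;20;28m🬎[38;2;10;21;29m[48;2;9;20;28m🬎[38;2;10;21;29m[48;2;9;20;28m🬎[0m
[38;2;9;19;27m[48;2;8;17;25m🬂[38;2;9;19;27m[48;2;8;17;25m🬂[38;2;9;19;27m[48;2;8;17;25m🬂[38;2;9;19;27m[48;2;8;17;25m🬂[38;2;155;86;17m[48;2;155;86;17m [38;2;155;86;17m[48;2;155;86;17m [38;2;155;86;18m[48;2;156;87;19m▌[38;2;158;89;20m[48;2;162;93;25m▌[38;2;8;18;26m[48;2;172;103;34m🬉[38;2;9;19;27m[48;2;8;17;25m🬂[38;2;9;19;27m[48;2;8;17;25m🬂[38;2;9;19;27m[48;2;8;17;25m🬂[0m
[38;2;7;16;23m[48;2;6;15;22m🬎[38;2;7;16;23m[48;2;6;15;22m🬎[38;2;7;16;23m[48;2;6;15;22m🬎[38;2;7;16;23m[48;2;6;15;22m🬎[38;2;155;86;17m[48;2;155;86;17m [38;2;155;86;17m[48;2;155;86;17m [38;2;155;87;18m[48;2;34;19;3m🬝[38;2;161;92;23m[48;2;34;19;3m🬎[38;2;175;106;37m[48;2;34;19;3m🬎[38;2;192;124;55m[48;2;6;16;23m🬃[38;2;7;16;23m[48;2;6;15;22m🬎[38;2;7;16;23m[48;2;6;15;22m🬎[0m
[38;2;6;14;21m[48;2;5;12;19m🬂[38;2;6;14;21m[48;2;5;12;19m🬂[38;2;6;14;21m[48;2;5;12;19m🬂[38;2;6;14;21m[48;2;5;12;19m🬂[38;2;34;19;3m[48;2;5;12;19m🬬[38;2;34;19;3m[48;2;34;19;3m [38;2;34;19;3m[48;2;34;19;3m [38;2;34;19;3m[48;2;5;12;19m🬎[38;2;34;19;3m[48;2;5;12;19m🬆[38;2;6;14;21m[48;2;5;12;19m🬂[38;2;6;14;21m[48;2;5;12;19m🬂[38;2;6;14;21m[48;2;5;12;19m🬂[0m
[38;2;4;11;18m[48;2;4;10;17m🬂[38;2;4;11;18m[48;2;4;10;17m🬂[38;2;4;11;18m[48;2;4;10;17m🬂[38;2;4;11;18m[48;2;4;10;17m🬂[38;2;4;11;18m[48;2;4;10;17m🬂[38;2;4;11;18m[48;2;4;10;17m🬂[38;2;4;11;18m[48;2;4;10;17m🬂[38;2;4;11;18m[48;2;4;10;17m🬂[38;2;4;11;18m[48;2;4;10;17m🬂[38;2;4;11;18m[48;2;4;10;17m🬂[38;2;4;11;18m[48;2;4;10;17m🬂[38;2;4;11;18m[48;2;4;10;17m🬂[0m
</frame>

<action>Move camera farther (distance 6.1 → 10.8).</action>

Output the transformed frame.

<frame>
[38;2;12;25;33m[48;2;11;23;31m🬂[38;2;12;25;33m[48;2;11;23;31m🬂[38;2;12;25;33m[48;2;11;23;31m🬂[38;2;12;25;33m[48;2;11;23;31m🬂[38;2;12;25;33m[48;2;11;23;31m🬂[38;2;12;25;33m[48;2;11;23;31m🬂[38;2;12;25;33m[48;2;11;23;31m🬂[38;2;12;25;33m[48;2;11;23;31m🬂[38;2;12;25;33m[48;2;11;23;31m🬂[38;2;12;25;33m[48;2;11;23;31m🬂[38;2;12;25;33m[48;2;11;23;31m🬂[38;2;12;25;33m[48;2;11;23;31m🬂[0m
[38;2;10;21;29m[48;2;9;20;28m🬎[38;2;10;21;29m[48;2;9;20;28m🬎[38;2;10;21;29m[48;2;9;20;28m🬎[38;2;10;21;29m[48;2;9;20;28m🬎[38;2;10;21;29m[48;2;9;20;28m🬎[38;2;10;21;29m[48;2;9;20;28m🬎[38;2;10;21;29m[48;2;9;20;28m🬎[38;2;10;21;29m[48;2;9;20;28m🬎[38;2;10;21;29m[48;2;9;20;28m🬎[38;2;10;21;29m[48;2;9;20;28m🬎[38;2;10;21;29m[48;2;9;20;28m🬎[38;2;10;21;29m[48;2;9;20;28m🬎[0m
[38;2;9;19;27m[48;2;8;17;25m🬂[38;2;9;19;27m[48;2;8;17;25m🬂[38;2;9;19;27m[48;2;8;17;25m🬂[38;2;9;19;27m[48;2;8;17;25m🬂[38;2;9;19;27m[48;2;8;17;25m🬂[38;2;9;19;27m[48;2;155;86;17m🬂[38;2;9;19;27m[48;2;155;87;18m🬀[38;2;159;90;21m[48;2;8;18;26m🬓[38;2;9;19;27m[48;2;8;17;25m🬂[38;2;9;19;27m[48;2;8;17;25m🬂[38;2;9;19;27m[48;2;8;17;25m🬂[38;2;9;19;27m[48;2;8;17;25m🬂[0m
[38;2;7;16;23m[48;2;6;15;22m🬎[38;2;7;16;23m[48;2;6;15;22m🬎[38;2;7;16;23m[48;2;6;15;22m🬎[38;2;7;16;23m[48;2;6;15;22m🬎[38;2;7;16;23m[48;2;6;15;22m🬎[38;2;155;86;17m[48;2;34;19;3m🬎[38;2;155;87;18m[48;2;34;19;3m🬆[38;2;159;90;22m[48;2;17;17;15m🬀[38;2;7;16;23m[48;2;6;15;22m🬎[38;2;7;16;23m[48;2;6;15;22m🬎[38;2;7;16;23m[48;2;6;15;22m🬎[38;2;7;16;23m[48;2;6;15;22m🬎[0m
[38;2;6;14;21m[48;2;5;12;19m🬂[38;2;6;14;21m[48;2;5;12;19m🬂[38;2;6;14;21m[48;2;5;12;19m🬂[38;2;6;14;21m[48;2;5;12;19m🬂[38;2;6;14;21m[48;2;5;12;19m🬂[38;2;34;19;3m[48;2;5;12;19m🬁[38;2;6;14;21m[48;2;5;12;19m🬂[38;2;6;14;21m[48;2;5;12;19m🬂[38;2;6;14;21m[48;2;5;12;19m🬂[38;2;6;14;21m[48;2;5;12;19m🬂[38;2;6;14;21m[48;2;5;12;19m🬂[38;2;6;14;21m[48;2;5;12;19m🬂[0m
[38;2;4;11;18m[48;2;4;10;17m🬂[38;2;4;11;18m[48;2;4;10;17m🬂[38;2;4;11;18m[48;2;4;10;17m🬂[38;2;4;11;18m[48;2;4;10;17m🬂[38;2;4;11;18m[48;2;4;10;17m🬂[38;2;4;11;18m[48;2;4;10;17m🬂[38;2;4;11;18m[48;2;4;10;17m🬂[38;2;4;11;18m[48;2;4;10;17m🬂[38;2;4;11;18m[48;2;4;10;17m🬂[38;2;4;11;18m[48;2;4;10;17m🬂[38;2;4;11;18m[48;2;4;10;17m🬂[38;2;4;11;18m[48;2;4;10;17m🬂[0m
</frame>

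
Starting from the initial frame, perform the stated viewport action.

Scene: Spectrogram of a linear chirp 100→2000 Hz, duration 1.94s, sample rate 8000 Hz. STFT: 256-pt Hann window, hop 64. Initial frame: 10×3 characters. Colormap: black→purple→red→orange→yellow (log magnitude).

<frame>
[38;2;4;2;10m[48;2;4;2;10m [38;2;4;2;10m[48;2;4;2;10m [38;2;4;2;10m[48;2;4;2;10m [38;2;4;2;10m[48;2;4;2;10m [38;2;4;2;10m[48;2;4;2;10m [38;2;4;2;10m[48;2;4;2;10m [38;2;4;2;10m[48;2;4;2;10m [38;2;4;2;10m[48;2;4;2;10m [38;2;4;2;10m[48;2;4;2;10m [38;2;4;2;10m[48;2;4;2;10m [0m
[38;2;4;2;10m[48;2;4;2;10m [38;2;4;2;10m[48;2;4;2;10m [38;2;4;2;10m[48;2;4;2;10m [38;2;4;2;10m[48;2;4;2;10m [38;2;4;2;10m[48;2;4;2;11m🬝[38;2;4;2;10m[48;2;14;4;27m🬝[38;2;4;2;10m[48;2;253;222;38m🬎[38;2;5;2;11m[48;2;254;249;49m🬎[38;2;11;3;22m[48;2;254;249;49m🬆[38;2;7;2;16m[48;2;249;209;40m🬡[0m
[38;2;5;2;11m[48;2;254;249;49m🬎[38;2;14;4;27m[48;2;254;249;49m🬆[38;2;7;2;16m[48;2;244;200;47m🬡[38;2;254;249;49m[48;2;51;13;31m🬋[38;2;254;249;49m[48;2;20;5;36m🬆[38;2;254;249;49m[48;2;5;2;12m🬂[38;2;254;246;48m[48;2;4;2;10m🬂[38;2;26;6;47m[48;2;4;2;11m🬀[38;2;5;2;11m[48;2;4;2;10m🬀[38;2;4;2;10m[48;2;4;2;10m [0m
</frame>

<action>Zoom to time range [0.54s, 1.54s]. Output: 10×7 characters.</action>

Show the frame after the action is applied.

<frame>
[38;2;4;2;10m[48;2;4;2;10m [38;2;4;2;10m[48;2;4;2;10m [38;2;4;2;10m[48;2;4;2;10m [38;2;4;2;10m[48;2;4;2;10m [38;2;4;2;10m[48;2;4;2;10m [38;2;4;2;10m[48;2;4;2;10m [38;2;4;2;10m[48;2;4;2;10m [38;2;4;2;10m[48;2;4;2;10m [38;2;4;2;10m[48;2;4;2;10m [38;2;4;2;10m[48;2;4;2;10m [0m
[38;2;4;2;10m[48;2;4;2;10m [38;2;4;2;10m[48;2;4;2;10m [38;2;4;2;10m[48;2;4;2;10m [38;2;4;2;10m[48;2;4;2;10m [38;2;4;2;10m[48;2;4;2;10m [38;2;4;2;10m[48;2;4;2;10m [38;2;4;2;10m[48;2;4;2;10m [38;2;4;2;10m[48;2;4;2;10m [38;2;4;2;10m[48;2;4;2;10m [38;2;4;2;10m[48;2;4;2;10m [0m
[38;2;4;2;10m[48;2;4;2;10m [38;2;4;2;10m[48;2;4;2;10m [38;2;4;2;10m[48;2;4;2;10m [38;2;4;2;10m[48;2;4;2;10m [38;2;4;2;10m[48;2;4;2;10m [38;2;4;2;10m[48;2;4;2;10m [38;2;4;2;10m[48;2;4;2;10m [38;2;4;2;10m[48;2;4;2;10m [38;2;4;2;10m[48;2;4;2;10m [38;2;4;2;10m[48;2;4;2;10m [0m
[38;2;4;2;10m[48;2;4;2;10m [38;2;4;2;10m[48;2;4;2;10m [38;2;4;2;10m[48;2;4;2;10m [38;2;4;2;10m[48;2;4;2;10m [38;2;4;2;10m[48;2;4;2;10m [38;2;4;2;10m[48;2;4;2;10m [38;2;4;2;10m[48;2;4;2;10m [38;2;4;2;10m[48;2;4;2;11m🬝[38;2;4;2;10m[48;2;6;2;13m🬝[38;2;4;2;11m[48;2;14;4;27m🬝[0m
[38;2;4;2;10m[48;2;4;2;10m [38;2;4;2;10m[48;2;4;2;11m🬝[38;2;4;2;10m[48;2;6;2;13m🬝[38;2;4;2;11m[48;2;13;4;26m🬝[38;2;9;2;18m[48;2;213;79;60m🬝[38;2;7;2;15m[48;2;254;249;49m🬎[38;2;12;3;23m[48;2;241;193;51m🬆[38;2;10;3;20m[48;2;253;226;40m🬂[38;2;241;195;50m[48;2;27;6;49m🬍[38;2;253;226;40m[48;2;7;2;15m🬎[0m
[38;2;12;3;23m[48;2;239;189;54m🬆[38;2;10;2;20m[48;2;253;228;40m🬂[38;2;239;191;53m[48;2;28;6;51m🬍[38;2;253;228;40m[48;2;7;2;15m🬎[38;2;254;249;49m[48;2;16;4;32m🬂[38;2;252;206;31m[48;2;5;2;12m🬂[38;2;43;10;76m[48;2;6;2;14m🬀[38;2;8;2;17m[48;2;4;2;10m🬀[38;2;5;2;12m[48;2;4;2;10m🬀[38;2;4;2;10m[48;2;4;2;10m [0m
[38;2;47;10;81m[48;2;6;2;14m🬀[38;2;9;3;18m[48;2;4;2;10m🬀[38;2;5;2;12m[48;2;4;2;10m🬀[38;2;4;2;10m[48;2;4;2;10m [38;2;4;2;10m[48;2;4;2;10m [38;2;4;2;10m[48;2;4;2;10m [38;2;4;2;10m[48;2;4;2;10m [38;2;4;2;10m[48;2;4;2;10m [38;2;4;2;10m[48;2;4;2;10m [38;2;4;2;10m[48;2;4;2;10m [0m
</frame>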